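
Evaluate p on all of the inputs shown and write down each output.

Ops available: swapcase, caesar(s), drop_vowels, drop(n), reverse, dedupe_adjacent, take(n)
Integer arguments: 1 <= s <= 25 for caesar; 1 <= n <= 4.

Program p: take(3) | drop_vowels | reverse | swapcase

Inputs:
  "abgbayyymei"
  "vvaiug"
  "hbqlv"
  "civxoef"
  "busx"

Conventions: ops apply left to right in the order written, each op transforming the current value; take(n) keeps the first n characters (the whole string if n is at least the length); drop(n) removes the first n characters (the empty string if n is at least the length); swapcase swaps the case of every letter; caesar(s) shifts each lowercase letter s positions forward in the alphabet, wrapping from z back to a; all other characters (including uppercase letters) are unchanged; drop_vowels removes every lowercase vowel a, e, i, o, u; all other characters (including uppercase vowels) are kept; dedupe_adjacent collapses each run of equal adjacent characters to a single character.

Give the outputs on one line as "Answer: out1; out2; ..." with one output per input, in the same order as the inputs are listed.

"GB"; "VV"; "QBH"; "VC"; "SB"

Execution, op by op:
  "abgbayyymei" -> "abg" -> "bg" -> "gb" -> "GB"
  "vvaiug" -> "vva" -> "vv" -> "vv" -> "VV"
  "hbqlv" -> "hbq" -> "hbq" -> "qbh" -> "QBH"
  "civxoef" -> "civ" -> "cv" -> "vc" -> "VC"
  "busx" -> "bus" -> "bs" -> "sb" -> "SB"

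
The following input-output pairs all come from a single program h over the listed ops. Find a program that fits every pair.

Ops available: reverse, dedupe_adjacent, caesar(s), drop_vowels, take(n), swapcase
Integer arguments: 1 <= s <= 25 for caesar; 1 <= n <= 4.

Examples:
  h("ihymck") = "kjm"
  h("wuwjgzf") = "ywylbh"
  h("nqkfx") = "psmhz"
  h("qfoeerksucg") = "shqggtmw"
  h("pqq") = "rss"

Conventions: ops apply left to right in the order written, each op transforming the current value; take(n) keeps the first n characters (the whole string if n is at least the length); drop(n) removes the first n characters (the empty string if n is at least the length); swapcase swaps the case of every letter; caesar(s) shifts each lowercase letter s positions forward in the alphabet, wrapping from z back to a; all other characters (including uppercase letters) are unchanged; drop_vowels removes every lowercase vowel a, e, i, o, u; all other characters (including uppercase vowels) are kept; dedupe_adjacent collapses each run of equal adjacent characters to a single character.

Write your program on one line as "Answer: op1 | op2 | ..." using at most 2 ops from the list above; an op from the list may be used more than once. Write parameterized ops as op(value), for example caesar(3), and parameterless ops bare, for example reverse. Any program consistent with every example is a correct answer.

caesar(2) | drop_vowels

Check, running the answer program on each example:
  "ihymck" -> "kjaoem" -> "kjm"
  "wuwjgzf" -> "ywylibh" -> "ywylbh"
  "nqkfx" -> "psmhz" -> "psmhz"
  "qfoeerksucg" -> "shqggtmuwei" -> "shqggtmw"
  "pqq" -> "rss" -> "rss"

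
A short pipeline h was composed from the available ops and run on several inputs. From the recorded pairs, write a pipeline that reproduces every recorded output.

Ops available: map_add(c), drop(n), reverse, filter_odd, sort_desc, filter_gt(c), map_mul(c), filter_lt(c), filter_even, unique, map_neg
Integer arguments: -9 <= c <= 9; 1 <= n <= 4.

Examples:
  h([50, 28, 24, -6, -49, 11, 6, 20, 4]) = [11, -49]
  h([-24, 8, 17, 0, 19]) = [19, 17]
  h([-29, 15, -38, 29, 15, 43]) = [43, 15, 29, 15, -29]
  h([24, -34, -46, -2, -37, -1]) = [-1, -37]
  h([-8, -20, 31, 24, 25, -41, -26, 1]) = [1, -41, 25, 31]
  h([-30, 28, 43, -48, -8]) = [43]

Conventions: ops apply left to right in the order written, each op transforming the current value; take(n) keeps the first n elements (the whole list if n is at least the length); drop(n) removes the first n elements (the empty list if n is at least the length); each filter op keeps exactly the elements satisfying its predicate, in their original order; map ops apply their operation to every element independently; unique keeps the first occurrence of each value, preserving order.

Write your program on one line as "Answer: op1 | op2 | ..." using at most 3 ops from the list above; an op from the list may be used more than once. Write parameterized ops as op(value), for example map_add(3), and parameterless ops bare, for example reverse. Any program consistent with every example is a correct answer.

filter_odd | reverse

Check, running the answer program on each example:
  [50, 28, 24, -6, -49, 11, 6, 20, 4] -> [-49, 11] -> [11, -49]
  [-24, 8, 17, 0, 19] -> [17, 19] -> [19, 17]
  [-29, 15, -38, 29, 15, 43] -> [-29, 15, 29, 15, 43] -> [43, 15, 29, 15, -29]
  [24, -34, -46, -2, -37, -1] -> [-37, -1] -> [-1, -37]
  [-8, -20, 31, 24, 25, -41, -26, 1] -> [31, 25, -41, 1] -> [1, -41, 25, 31]
  [-30, 28, 43, -48, -8] -> [43] -> [43]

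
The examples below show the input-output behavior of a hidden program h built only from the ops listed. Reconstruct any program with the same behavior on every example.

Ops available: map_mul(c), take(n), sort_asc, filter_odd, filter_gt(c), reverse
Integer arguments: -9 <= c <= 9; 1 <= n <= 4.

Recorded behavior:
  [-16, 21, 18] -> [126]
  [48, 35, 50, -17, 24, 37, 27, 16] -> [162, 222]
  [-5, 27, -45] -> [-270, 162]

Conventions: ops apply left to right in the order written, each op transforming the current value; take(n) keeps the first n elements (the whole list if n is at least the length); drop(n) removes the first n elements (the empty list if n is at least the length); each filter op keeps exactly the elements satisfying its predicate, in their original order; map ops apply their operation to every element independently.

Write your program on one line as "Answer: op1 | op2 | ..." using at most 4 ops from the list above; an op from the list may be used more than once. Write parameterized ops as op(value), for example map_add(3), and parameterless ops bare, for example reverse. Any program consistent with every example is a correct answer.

reverse | filter_odd | map_mul(6) | take(2)

Check, running the answer program on each example:
  [-16, 21, 18] -> [18, 21, -16] -> [21] -> [126] -> [126]
  [48, 35, 50, -17, 24, 37, 27, 16] -> [16, 27, 37, 24, -17, 50, 35, 48] -> [27, 37, -17, 35] -> [162, 222, -102, 210] -> [162, 222]
  [-5, 27, -45] -> [-45, 27, -5] -> [-45, 27, -5] -> [-270, 162, -30] -> [-270, 162]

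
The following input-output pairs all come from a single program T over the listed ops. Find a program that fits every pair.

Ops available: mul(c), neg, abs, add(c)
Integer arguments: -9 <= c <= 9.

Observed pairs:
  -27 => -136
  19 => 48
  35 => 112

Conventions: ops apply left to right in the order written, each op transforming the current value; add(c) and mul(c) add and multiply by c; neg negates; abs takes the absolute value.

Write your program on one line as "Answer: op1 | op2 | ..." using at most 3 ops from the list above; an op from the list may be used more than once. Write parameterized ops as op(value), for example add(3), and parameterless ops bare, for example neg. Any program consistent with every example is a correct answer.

add(-7) | mul(4)

Check, running the answer program on each example:
  -27 -> -34 -> -136
  19 -> 12 -> 48
  35 -> 28 -> 112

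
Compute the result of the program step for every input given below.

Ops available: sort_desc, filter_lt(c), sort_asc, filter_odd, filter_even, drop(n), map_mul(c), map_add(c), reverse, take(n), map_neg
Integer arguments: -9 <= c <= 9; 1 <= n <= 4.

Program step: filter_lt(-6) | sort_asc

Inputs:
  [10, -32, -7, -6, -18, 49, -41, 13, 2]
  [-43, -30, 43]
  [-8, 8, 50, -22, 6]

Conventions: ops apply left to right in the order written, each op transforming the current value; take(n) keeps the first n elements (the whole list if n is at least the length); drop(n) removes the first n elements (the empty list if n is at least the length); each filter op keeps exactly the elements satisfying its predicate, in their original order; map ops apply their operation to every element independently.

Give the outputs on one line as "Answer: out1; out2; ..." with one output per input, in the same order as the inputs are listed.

Execution, op by op:
  [10, -32, -7, -6, -18, 49, -41, 13, 2] -> [-32, -7, -18, -41] -> [-41, -32, -18, -7]
  [-43, -30, 43] -> [-43, -30] -> [-43, -30]
  [-8, 8, 50, -22, 6] -> [-8, -22] -> [-22, -8]

[-41, -32, -18, -7]; [-43, -30]; [-22, -8]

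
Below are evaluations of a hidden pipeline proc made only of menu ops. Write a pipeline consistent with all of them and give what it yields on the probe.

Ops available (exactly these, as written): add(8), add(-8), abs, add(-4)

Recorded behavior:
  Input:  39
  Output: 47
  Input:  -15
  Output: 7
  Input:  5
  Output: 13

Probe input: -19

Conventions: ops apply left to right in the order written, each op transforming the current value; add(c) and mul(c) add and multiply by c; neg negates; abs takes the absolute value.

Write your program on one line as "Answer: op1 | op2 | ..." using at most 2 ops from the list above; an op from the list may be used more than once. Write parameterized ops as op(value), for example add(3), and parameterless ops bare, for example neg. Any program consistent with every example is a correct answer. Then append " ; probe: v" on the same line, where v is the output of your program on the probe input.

add(8) | abs ; probe: 11

Check, running the answer program on each example:
  39 -> 47 -> 47
  -15 -> -7 -> 7
  5 -> 13 -> 13
  probe: -19 -> -11 -> 11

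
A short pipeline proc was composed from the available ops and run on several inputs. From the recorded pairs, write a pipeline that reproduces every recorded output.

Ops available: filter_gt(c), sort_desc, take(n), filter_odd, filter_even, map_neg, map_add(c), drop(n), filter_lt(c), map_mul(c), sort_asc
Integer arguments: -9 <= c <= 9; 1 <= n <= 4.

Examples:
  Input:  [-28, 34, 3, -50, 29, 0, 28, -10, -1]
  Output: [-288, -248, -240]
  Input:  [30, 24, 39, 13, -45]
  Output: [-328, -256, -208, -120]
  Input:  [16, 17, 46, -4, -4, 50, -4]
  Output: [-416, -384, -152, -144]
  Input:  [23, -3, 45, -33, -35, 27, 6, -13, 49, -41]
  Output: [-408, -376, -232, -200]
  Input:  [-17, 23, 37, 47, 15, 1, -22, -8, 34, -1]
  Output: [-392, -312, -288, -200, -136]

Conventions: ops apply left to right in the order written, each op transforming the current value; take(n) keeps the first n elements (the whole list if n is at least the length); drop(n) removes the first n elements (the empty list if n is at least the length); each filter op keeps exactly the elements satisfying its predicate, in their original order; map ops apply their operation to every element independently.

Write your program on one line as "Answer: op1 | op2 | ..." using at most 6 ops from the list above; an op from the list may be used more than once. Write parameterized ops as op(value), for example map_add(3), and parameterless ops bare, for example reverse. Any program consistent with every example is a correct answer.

sort_desc | filter_gt(7) | map_neg | map_add(-2) | map_mul(8)

Check, running the answer program on each example:
  [-28, 34, 3, -50, 29, 0, 28, -10, -1] -> [34, 29, 28, 3, 0, -1, -10, -28, -50] -> [34, 29, 28] -> [-34, -29, -28] -> [-36, -31, -30] -> [-288, -248, -240]
  [30, 24, 39, 13, -45] -> [39, 30, 24, 13, -45] -> [39, 30, 24, 13] -> [-39, -30, -24, -13] -> [-41, -32, -26, -15] -> [-328, -256, -208, -120]
  [16, 17, 46, -4, -4, 50, -4] -> [50, 46, 17, 16, -4, -4, -4] -> [50, 46, 17, 16] -> [-50, -46, -17, -16] -> [-52, -48, -19, -18] -> [-416, -384, -152, -144]
  [23, -3, 45, -33, -35, 27, 6, -13, 49, -41] -> [49, 45, 27, 23, 6, -3, -13, -33, -35, -41] -> [49, 45, 27, 23] -> [-49, -45, -27, -23] -> [-51, -47, -29, -25] -> [-408, -376, -232, -200]
  [-17, 23, 37, 47, 15, 1, -22, -8, 34, -1] -> [47, 37, 34, 23, 15, 1, -1, -8, -17, -22] -> [47, 37, 34, 23, 15] -> [-47, -37, -34, -23, -15] -> [-49, -39, -36, -25, -17] -> [-392, -312, -288, -200, -136]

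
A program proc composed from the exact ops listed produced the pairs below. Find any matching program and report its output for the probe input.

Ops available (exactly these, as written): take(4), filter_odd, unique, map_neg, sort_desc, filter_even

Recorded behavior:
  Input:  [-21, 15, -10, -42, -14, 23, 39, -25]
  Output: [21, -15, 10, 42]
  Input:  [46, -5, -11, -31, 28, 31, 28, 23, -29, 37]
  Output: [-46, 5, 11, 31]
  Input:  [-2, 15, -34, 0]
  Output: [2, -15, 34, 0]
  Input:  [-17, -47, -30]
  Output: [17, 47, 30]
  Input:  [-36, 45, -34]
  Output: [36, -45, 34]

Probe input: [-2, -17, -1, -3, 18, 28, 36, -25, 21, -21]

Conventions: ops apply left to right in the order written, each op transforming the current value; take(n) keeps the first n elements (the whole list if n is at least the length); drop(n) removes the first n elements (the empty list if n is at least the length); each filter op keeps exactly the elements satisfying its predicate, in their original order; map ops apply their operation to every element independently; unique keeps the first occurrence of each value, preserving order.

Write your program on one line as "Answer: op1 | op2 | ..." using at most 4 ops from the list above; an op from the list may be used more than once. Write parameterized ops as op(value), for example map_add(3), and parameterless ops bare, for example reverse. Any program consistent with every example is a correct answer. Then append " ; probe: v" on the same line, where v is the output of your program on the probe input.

map_neg | unique | take(4) ; probe: [2, 17, 1, 3]

Check, running the answer program on each example:
  [-21, 15, -10, -42, -14, 23, 39, -25] -> [21, -15, 10, 42, 14, -23, -39, 25] -> [21, -15, 10, 42, 14, -23, -39, 25] -> [21, -15, 10, 42]
  [46, -5, -11, -31, 28, 31, 28, 23, -29, 37] -> [-46, 5, 11, 31, -28, -31, -28, -23, 29, -37] -> [-46, 5, 11, 31, -28, -31, -23, 29, -37] -> [-46, 5, 11, 31]
  [-2, 15, -34, 0] -> [2, -15, 34, 0] -> [2, -15, 34, 0] -> [2, -15, 34, 0]
  [-17, -47, -30] -> [17, 47, 30] -> [17, 47, 30] -> [17, 47, 30]
  [-36, 45, -34] -> [36, -45, 34] -> [36, -45, 34] -> [36, -45, 34]
  probe: [-2, -17, -1, -3, 18, 28, 36, -25, 21, -21] -> [2, 17, 1, 3, -18, -28, -36, 25, -21, 21] -> [2, 17, 1, 3, -18, -28, -36, 25, -21, 21] -> [2, 17, 1, 3]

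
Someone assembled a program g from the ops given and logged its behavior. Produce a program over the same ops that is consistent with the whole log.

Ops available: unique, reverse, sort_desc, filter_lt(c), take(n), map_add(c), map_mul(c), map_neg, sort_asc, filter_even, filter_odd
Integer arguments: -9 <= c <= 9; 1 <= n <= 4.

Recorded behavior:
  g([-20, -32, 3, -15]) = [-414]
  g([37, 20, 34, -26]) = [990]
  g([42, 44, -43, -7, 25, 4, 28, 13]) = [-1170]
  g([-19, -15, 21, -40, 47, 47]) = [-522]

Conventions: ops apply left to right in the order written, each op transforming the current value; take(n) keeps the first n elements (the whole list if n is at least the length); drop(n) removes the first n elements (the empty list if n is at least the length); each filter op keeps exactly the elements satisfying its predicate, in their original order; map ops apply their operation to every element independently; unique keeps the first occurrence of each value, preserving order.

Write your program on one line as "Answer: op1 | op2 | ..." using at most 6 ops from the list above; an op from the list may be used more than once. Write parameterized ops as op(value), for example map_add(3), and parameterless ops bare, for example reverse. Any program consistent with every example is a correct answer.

map_mul(-3) | filter_odd | sort_desc | take(1) | map_mul(-9) | map_add(-9)

Check, running the answer program on each example:
  [-20, -32, 3, -15] -> [60, 96, -9, 45] -> [-9, 45] -> [45, -9] -> [45] -> [-405] -> [-414]
  [37, 20, 34, -26] -> [-111, -60, -102, 78] -> [-111] -> [-111] -> [-111] -> [999] -> [990]
  [42, 44, -43, -7, 25, 4, 28, 13] -> [-126, -132, 129, 21, -75, -12, -84, -39] -> [129, 21, -75, -39] -> [129, 21, -39, -75] -> [129] -> [-1161] -> [-1170]
  [-19, -15, 21, -40, 47, 47] -> [57, 45, -63, 120, -141, -141] -> [57, 45, -63, -141, -141] -> [57, 45, -63, -141, -141] -> [57] -> [-513] -> [-522]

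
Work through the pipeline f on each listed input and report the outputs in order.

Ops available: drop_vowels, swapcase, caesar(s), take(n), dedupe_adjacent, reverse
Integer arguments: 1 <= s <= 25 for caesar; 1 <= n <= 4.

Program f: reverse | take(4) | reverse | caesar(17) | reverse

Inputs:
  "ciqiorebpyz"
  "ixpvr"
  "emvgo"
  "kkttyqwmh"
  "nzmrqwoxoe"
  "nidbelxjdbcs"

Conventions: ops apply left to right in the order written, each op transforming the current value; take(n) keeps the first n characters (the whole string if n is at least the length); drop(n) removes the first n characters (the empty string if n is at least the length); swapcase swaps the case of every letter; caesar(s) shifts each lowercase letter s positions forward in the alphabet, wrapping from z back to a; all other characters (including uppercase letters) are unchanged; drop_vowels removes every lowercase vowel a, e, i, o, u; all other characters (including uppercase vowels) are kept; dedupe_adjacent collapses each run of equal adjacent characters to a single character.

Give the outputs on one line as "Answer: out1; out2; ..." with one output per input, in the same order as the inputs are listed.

"qpgs"; "imgo"; "fxmd"; "ydnh"; "vfof"; "jtsu"

Execution, op by op:
  "ciqiorebpyz" -> "zypberoiqic" -> "zypb" -> "bpyz" -> "sgpq" -> "qpgs"
  "ixpvr" -> "rvpxi" -> "rvpx" -> "xpvr" -> "ogmi" -> "imgo"
  "emvgo" -> "ogvme" -> "ogvm" -> "mvgo" -> "dmxf" -> "fxmd"
  "kkttyqwmh" -> "hmwqyttkk" -> "hmwq" -> "qwmh" -> "hndy" -> "ydnh"
  "nzmrqwoxoe" -> "eoxowqrmzn" -> "eoxo" -> "oxoe" -> "fofv" -> "vfof"
  "nidbelxjdbcs" -> "scbdjxlebdin" -> "scbd" -> "dbcs" -> "ustj" -> "jtsu"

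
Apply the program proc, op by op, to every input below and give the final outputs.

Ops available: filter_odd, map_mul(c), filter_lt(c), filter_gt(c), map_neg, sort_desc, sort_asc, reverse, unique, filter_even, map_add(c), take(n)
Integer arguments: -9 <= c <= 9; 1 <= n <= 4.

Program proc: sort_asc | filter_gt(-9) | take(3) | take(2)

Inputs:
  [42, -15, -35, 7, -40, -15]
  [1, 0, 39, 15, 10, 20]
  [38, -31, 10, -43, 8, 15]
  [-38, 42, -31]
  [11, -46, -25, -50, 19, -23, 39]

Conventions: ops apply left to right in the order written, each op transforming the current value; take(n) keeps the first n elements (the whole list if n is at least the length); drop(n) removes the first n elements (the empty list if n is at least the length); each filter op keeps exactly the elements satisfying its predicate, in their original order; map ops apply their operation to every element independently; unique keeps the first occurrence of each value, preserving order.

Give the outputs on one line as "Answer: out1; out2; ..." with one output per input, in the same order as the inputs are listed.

Execution, op by op:
  [42, -15, -35, 7, -40, -15] -> [-40, -35, -15, -15, 7, 42] -> [7, 42] -> [7, 42] -> [7, 42]
  [1, 0, 39, 15, 10, 20] -> [0, 1, 10, 15, 20, 39] -> [0, 1, 10, 15, 20, 39] -> [0, 1, 10] -> [0, 1]
  [38, -31, 10, -43, 8, 15] -> [-43, -31, 8, 10, 15, 38] -> [8, 10, 15, 38] -> [8, 10, 15] -> [8, 10]
  [-38, 42, -31] -> [-38, -31, 42] -> [42] -> [42] -> [42]
  [11, -46, -25, -50, 19, -23, 39] -> [-50, -46, -25, -23, 11, 19, 39] -> [11, 19, 39] -> [11, 19, 39] -> [11, 19]

[7, 42]; [0, 1]; [8, 10]; [42]; [11, 19]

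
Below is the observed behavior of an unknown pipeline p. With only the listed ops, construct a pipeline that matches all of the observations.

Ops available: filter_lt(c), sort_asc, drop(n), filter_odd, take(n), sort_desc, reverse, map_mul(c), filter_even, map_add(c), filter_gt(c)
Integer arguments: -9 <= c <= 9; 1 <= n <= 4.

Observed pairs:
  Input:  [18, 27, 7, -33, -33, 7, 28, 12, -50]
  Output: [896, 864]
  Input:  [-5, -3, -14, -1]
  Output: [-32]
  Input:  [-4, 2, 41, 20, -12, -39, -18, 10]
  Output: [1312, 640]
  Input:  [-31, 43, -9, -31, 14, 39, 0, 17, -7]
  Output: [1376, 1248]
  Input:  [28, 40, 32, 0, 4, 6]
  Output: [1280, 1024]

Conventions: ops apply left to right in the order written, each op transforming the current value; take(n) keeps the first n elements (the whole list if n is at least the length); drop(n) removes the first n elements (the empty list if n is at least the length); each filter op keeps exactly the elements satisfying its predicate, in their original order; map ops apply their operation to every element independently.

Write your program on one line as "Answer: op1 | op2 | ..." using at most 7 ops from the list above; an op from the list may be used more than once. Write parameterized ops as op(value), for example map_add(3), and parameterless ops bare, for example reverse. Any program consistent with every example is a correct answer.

sort_asc | sort_desc | map_mul(4) | take(2) | filter_gt(-8) | map_mul(8)

Check, running the answer program on each example:
  [18, 27, 7, -33, -33, 7, 28, 12, -50] -> [-50, -33, -33, 7, 7, 12, 18, 27, 28] -> [28, 27, 18, 12, 7, 7, -33, -33, -50] -> [112, 108, 72, 48, 28, 28, -132, -132, -200] -> [112, 108] -> [112, 108] -> [896, 864]
  [-5, -3, -14, -1] -> [-14, -5, -3, -1] -> [-1, -3, -5, -14] -> [-4, -12, -20, -56] -> [-4, -12] -> [-4] -> [-32]
  [-4, 2, 41, 20, -12, -39, -18, 10] -> [-39, -18, -12, -4, 2, 10, 20, 41] -> [41, 20, 10, 2, -4, -12, -18, -39] -> [164, 80, 40, 8, -16, -48, -72, -156] -> [164, 80] -> [164, 80] -> [1312, 640]
  [-31, 43, -9, -31, 14, 39, 0, 17, -7] -> [-31, -31, -9, -7, 0, 14, 17, 39, 43] -> [43, 39, 17, 14, 0, -7, -9, -31, -31] -> [172, 156, 68, 56, 0, -28, -36, -124, -124] -> [172, 156] -> [172, 156] -> [1376, 1248]
  [28, 40, 32, 0, 4, 6] -> [0, 4, 6, 28, 32, 40] -> [40, 32, 28, 6, 4, 0] -> [160, 128, 112, 24, 16, 0] -> [160, 128] -> [160, 128] -> [1280, 1024]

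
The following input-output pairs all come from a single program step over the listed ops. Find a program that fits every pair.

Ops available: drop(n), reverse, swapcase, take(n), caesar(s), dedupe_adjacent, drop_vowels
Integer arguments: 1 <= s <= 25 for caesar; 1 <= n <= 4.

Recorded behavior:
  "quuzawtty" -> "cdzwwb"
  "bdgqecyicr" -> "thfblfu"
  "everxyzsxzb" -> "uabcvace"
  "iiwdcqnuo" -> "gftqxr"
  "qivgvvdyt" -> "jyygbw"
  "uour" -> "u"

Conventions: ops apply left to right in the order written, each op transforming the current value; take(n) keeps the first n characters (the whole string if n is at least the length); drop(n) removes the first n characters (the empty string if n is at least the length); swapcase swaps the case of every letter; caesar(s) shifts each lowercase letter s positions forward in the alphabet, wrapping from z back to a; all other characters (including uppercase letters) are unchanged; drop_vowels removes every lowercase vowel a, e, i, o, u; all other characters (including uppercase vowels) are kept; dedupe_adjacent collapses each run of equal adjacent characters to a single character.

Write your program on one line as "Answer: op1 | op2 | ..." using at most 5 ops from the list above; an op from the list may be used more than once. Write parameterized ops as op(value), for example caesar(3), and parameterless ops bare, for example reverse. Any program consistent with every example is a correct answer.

caesar(3) | drop(1) | swapcase | drop(2) | swapcase

Check, running the answer program on each example:
  "quuzawtty" -> "txxcdzwwb" -> "xxcdzwwb" -> "XXCDZWWB" -> "CDZWWB" -> "cdzwwb"
  "bdgqecyicr" -> "egjthfblfu" -> "gjthfblfu" -> "GJTHFBLFU" -> "THFBLFU" -> "thfblfu"
  "everxyzsxzb" -> "hyhuabcvace" -> "yhuabcvace" -> "YHUABCVACE" -> "UABCVACE" -> "uabcvace"
  "iiwdcqnuo" -> "llzgftqxr" -> "lzgftqxr" -> "LZGFTQXR" -> "GFTQXR" -> "gftqxr"
  "qivgvvdyt" -> "tlyjyygbw" -> "lyjyygbw" -> "LYJYYGBW" -> "JYYGBW" -> "jyygbw"
  "uour" -> "xrxu" -> "rxu" -> "RXU" -> "U" -> "u"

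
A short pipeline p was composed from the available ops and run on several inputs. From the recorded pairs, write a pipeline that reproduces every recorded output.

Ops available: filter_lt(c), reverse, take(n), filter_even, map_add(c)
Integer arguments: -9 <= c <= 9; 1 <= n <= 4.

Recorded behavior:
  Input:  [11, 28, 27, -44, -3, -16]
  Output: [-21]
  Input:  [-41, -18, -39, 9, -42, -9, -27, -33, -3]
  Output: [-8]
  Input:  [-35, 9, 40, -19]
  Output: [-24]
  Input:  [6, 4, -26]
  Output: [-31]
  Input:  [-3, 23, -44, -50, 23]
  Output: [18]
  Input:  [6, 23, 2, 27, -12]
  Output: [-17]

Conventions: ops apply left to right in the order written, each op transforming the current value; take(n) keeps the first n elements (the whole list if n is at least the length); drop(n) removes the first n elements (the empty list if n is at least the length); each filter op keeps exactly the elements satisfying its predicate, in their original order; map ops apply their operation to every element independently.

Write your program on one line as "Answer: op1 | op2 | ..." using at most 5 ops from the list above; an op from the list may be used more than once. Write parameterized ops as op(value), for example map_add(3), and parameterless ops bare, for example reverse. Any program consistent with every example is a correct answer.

map_add(-5) | reverse | take(2) | take(1)

Check, running the answer program on each example:
  [11, 28, 27, -44, -3, -16] -> [6, 23, 22, -49, -8, -21] -> [-21, -8, -49, 22, 23, 6] -> [-21, -8] -> [-21]
  [-41, -18, -39, 9, -42, -9, -27, -33, -3] -> [-46, -23, -44, 4, -47, -14, -32, -38, -8] -> [-8, -38, -32, -14, -47, 4, -44, -23, -46] -> [-8, -38] -> [-8]
  [-35, 9, 40, -19] -> [-40, 4, 35, -24] -> [-24, 35, 4, -40] -> [-24, 35] -> [-24]
  [6, 4, -26] -> [1, -1, -31] -> [-31, -1, 1] -> [-31, -1] -> [-31]
  [-3, 23, -44, -50, 23] -> [-8, 18, -49, -55, 18] -> [18, -55, -49, 18, -8] -> [18, -55] -> [18]
  [6, 23, 2, 27, -12] -> [1, 18, -3, 22, -17] -> [-17, 22, -3, 18, 1] -> [-17, 22] -> [-17]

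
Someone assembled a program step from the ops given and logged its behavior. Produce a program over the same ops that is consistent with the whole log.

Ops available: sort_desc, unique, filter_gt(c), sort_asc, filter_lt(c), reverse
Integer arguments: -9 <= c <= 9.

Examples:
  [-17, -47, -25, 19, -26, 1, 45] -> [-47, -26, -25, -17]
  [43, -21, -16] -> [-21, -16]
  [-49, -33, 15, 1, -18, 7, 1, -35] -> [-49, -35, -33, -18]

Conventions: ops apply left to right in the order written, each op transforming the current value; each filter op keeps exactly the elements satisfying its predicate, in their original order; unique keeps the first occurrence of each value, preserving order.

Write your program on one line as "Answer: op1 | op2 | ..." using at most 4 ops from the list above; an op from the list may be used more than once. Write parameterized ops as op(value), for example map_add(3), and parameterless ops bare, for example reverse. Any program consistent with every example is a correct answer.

filter_lt(-3) | sort_desc | reverse

Check, running the answer program on each example:
  [-17, -47, -25, 19, -26, 1, 45] -> [-17, -47, -25, -26] -> [-17, -25, -26, -47] -> [-47, -26, -25, -17]
  [43, -21, -16] -> [-21, -16] -> [-16, -21] -> [-21, -16]
  [-49, -33, 15, 1, -18, 7, 1, -35] -> [-49, -33, -18, -35] -> [-18, -33, -35, -49] -> [-49, -35, -33, -18]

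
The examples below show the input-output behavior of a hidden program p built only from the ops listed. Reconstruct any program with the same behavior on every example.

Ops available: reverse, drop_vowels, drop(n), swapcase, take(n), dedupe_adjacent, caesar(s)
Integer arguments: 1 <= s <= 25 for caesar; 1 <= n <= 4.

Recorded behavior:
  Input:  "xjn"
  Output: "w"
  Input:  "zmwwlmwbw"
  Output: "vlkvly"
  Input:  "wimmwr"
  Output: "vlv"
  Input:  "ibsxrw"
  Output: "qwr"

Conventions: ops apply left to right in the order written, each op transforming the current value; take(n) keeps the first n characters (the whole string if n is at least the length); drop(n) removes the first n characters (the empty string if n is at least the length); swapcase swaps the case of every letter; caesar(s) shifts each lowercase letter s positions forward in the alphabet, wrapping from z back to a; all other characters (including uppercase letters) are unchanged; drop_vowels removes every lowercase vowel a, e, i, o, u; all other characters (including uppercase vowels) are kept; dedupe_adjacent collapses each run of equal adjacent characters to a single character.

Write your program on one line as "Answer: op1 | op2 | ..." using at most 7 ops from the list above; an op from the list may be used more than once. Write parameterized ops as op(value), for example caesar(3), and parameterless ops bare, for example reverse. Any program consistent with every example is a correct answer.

dedupe_adjacent | reverse | drop_vowels | caesar(25) | drop(1) | drop_vowels

Check, running the answer program on each example:
  "xjn" -> "xjn" -> "njx" -> "njx" -> "miw" -> "iw" -> "w"
  "zmwwlmwbw" -> "zmwlmwbw" -> "wbwmlwmz" -> "wbwmlwmz" -> "vavlkvly" -> "avlkvly" -> "vlkvly"
  "wimmwr" -> "wimwr" -> "rwmiw" -> "rwmw" -> "qvlv" -> "vlv" -> "vlv"
  "ibsxrw" -> "ibsxrw" -> "wrxsbi" -> "wrxsb" -> "vqwra" -> "qwra" -> "qwr"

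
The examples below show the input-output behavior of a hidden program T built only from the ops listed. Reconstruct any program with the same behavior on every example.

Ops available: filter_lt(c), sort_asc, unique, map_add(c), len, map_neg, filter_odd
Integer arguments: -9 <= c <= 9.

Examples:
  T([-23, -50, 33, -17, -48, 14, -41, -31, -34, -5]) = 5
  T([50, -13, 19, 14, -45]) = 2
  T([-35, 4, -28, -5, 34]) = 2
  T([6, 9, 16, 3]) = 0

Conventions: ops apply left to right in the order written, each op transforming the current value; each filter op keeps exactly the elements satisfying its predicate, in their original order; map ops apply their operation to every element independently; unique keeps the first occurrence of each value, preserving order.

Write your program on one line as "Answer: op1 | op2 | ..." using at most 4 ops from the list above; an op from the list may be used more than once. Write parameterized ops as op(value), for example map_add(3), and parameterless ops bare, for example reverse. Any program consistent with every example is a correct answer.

filter_lt(1) | filter_odd | len

Check, running the answer program on each example:
  [-23, -50, 33, -17, -48, 14, -41, -31, -34, -5] -> [-23, -50, -17, -48, -41, -31, -34, -5] -> [-23, -17, -41, -31, -5] -> 5
  [50, -13, 19, 14, -45] -> [-13, -45] -> [-13, -45] -> 2
  [-35, 4, -28, -5, 34] -> [-35, -28, -5] -> [-35, -5] -> 2
  [6, 9, 16, 3] -> [] -> [] -> 0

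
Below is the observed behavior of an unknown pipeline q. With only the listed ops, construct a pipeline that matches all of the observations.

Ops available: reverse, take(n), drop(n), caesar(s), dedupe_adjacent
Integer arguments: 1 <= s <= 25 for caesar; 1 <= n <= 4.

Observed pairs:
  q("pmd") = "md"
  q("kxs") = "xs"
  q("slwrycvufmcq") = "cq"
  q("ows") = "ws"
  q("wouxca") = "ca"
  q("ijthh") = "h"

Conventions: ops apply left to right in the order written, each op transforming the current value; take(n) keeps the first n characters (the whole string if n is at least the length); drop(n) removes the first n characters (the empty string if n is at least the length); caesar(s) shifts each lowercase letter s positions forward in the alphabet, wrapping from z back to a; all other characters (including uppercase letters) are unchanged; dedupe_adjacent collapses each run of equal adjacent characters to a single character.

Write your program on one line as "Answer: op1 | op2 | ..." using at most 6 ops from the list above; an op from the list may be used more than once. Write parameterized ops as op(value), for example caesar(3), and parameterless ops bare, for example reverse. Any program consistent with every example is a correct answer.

drop(1) | reverse | take(2) | reverse | dedupe_adjacent

Check, running the answer program on each example:
  "pmd" -> "md" -> "dm" -> "dm" -> "md" -> "md"
  "kxs" -> "xs" -> "sx" -> "sx" -> "xs" -> "xs"
  "slwrycvufmcq" -> "lwrycvufmcq" -> "qcmfuvcyrwl" -> "qc" -> "cq" -> "cq"
  "ows" -> "ws" -> "sw" -> "sw" -> "ws" -> "ws"
  "wouxca" -> "ouxca" -> "acxuo" -> "ac" -> "ca" -> "ca"
  "ijthh" -> "jthh" -> "hhtj" -> "hh" -> "hh" -> "h"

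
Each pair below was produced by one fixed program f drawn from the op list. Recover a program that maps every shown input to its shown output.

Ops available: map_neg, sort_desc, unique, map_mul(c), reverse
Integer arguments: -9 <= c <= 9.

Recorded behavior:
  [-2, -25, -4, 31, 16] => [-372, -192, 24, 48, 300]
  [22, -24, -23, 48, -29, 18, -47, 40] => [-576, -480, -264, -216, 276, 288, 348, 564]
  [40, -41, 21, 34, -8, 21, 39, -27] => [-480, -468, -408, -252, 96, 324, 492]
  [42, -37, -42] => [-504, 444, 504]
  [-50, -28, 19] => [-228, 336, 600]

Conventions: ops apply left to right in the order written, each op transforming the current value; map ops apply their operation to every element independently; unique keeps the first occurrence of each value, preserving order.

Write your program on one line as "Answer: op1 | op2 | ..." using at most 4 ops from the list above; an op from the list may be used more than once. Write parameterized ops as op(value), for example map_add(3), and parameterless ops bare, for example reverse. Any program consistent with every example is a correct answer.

sort_desc | map_mul(4) | unique | map_mul(-3)

Check, running the answer program on each example:
  [-2, -25, -4, 31, 16] -> [31, 16, -2, -4, -25] -> [124, 64, -8, -16, -100] -> [124, 64, -8, -16, -100] -> [-372, -192, 24, 48, 300]
  [22, -24, -23, 48, -29, 18, -47, 40] -> [48, 40, 22, 18, -23, -24, -29, -47] -> [192, 160, 88, 72, -92, -96, -116, -188] -> [192, 160, 88, 72, -92, -96, -116, -188] -> [-576, -480, -264, -216, 276, 288, 348, 564]
  [40, -41, 21, 34, -8, 21, 39, -27] -> [40, 39, 34, 21, 21, -8, -27, -41] -> [160, 156, 136, 84, 84, -32, -108, -164] -> [160, 156, 136, 84, -32, -108, -164] -> [-480, -468, -408, -252, 96, 324, 492]
  [42, -37, -42] -> [42, -37, -42] -> [168, -148, -168] -> [168, -148, -168] -> [-504, 444, 504]
  [-50, -28, 19] -> [19, -28, -50] -> [76, -112, -200] -> [76, -112, -200] -> [-228, 336, 600]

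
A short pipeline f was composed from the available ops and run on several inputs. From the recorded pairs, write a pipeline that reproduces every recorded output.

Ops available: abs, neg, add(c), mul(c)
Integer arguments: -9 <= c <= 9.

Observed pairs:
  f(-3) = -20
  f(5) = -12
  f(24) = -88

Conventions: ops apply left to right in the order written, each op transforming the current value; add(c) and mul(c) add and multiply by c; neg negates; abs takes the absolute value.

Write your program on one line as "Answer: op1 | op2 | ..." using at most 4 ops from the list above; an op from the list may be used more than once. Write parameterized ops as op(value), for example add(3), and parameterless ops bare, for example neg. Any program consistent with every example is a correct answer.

mul(4) | add(-8) | abs | neg

Check, running the answer program on each example:
  -3 -> -12 -> -20 -> 20 -> -20
  5 -> 20 -> 12 -> 12 -> -12
  24 -> 96 -> 88 -> 88 -> -88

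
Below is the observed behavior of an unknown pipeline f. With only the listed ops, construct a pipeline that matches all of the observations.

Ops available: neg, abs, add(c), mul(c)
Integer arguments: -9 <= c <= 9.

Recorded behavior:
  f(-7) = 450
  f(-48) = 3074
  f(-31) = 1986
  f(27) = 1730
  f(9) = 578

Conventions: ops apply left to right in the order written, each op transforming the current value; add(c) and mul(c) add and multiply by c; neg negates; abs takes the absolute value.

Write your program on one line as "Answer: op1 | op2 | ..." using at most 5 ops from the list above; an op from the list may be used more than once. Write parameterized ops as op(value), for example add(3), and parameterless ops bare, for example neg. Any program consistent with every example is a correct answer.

neg | mul(-8) | mul(8) | abs | add(2)

Check, running the answer program on each example:
  -7 -> 7 -> -56 -> -448 -> 448 -> 450
  -48 -> 48 -> -384 -> -3072 -> 3072 -> 3074
  -31 -> 31 -> -248 -> -1984 -> 1984 -> 1986
  27 -> -27 -> 216 -> 1728 -> 1728 -> 1730
  9 -> -9 -> 72 -> 576 -> 576 -> 578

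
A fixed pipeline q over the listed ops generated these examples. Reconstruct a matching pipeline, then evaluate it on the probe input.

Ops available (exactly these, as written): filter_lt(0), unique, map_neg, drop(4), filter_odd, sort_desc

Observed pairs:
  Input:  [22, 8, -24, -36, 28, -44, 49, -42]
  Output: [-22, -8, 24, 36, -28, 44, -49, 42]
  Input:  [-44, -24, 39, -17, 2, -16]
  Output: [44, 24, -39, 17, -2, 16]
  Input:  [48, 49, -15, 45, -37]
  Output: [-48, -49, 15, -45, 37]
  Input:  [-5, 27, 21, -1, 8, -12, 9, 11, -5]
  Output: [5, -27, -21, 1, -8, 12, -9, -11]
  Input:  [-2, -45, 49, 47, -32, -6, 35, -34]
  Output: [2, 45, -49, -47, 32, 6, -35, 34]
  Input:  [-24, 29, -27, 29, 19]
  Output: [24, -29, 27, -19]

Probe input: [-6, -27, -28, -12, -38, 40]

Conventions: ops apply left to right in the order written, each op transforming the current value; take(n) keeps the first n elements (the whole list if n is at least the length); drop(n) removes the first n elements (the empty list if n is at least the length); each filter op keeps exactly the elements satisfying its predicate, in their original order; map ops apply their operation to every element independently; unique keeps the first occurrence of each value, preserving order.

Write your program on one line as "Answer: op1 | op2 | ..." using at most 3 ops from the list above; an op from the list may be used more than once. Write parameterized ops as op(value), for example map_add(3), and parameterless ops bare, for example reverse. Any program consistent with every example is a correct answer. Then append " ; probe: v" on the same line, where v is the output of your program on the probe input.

map_neg | unique ; probe: [6, 27, 28, 12, 38, -40]

Check, running the answer program on each example:
  [22, 8, -24, -36, 28, -44, 49, -42] -> [-22, -8, 24, 36, -28, 44, -49, 42] -> [-22, -8, 24, 36, -28, 44, -49, 42]
  [-44, -24, 39, -17, 2, -16] -> [44, 24, -39, 17, -2, 16] -> [44, 24, -39, 17, -2, 16]
  [48, 49, -15, 45, -37] -> [-48, -49, 15, -45, 37] -> [-48, -49, 15, -45, 37]
  [-5, 27, 21, -1, 8, -12, 9, 11, -5] -> [5, -27, -21, 1, -8, 12, -9, -11, 5] -> [5, -27, -21, 1, -8, 12, -9, -11]
  [-2, -45, 49, 47, -32, -6, 35, -34] -> [2, 45, -49, -47, 32, 6, -35, 34] -> [2, 45, -49, -47, 32, 6, -35, 34]
  [-24, 29, -27, 29, 19] -> [24, -29, 27, -29, -19] -> [24, -29, 27, -19]
  probe: [-6, -27, -28, -12, -38, 40] -> [6, 27, 28, 12, 38, -40] -> [6, 27, 28, 12, 38, -40]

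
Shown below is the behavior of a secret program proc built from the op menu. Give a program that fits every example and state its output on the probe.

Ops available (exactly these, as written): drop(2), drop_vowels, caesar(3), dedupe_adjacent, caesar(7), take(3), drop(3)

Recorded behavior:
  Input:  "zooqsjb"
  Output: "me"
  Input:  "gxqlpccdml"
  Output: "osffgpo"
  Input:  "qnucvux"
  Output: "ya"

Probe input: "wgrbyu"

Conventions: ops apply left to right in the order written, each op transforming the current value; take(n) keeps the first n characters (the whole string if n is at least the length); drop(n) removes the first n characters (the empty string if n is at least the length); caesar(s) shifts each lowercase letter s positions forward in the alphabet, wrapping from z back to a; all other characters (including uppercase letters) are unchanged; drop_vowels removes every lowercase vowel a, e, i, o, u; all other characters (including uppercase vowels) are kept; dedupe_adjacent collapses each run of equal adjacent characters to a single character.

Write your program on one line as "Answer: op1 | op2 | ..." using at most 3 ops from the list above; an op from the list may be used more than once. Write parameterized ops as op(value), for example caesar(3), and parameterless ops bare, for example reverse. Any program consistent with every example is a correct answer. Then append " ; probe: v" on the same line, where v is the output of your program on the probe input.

drop_vowels | caesar(3) | drop(3) ; probe: "eb"

Check, running the answer program on each example:
  "zooqsjb" -> "zqsjb" -> "ctvme" -> "me"
  "gxqlpccdml" -> "gxqlpccdml" -> "jatosffgpo" -> "osffgpo"
  "qnucvux" -> "qncvx" -> "tqfya" -> "ya"
  probe: "wgrbyu" -> "wgrby" -> "zjueb" -> "eb"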